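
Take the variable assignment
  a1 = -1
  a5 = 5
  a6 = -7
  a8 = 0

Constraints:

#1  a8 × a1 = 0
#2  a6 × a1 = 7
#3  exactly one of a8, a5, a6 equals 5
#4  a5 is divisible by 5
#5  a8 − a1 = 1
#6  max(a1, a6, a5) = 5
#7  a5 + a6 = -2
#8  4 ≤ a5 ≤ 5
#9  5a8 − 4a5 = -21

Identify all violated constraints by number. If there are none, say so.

The assignment fails constraint 9.

#1 a8 × a1 = 0 × (-1) = 0 — holds.
#2 a6 × a1 = -7 × (-1) = 7 — holds.
#3 a8=0, a5=5, a6=-7; 1 of them equals 5 — holds.
#4 5 / 5 = 1, so 5 divides 5 — holds.
#5 a8 − a1 = 0 − (-1) = 1 — holds.
#6 max(-1, -7, 5) = 5 — holds.
#7 a5 + a6 = 5 + (-7) = -2 — holds.
#8 a5 = 5 lies in [4, 5] — holds.
#9 5a8 − 4a5 = 5(0) − 4(5) = -20, not -21 — does not hold.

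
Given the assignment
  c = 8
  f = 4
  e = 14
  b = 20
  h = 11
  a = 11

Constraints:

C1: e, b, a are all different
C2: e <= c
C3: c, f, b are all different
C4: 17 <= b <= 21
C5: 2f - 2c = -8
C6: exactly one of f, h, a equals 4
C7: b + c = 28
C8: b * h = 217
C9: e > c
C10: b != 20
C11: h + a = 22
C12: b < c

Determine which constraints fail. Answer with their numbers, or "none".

Constraints 2, 8, 10, 12 do not hold.

C1: values 14, 20, 11 are pairwise distinct  holds
C2: e = 14, c = 8; 14 > 8 (want ≤)  fails
C3: values 8, 4, 20 are pairwise distinct  holds
C4: b = 20 lies in [17, 21]  holds
C5: 2f - 2c = 2(4) - 2(8) = -8  holds
C6: f=4, h=11, a=11; 1 of them equals 4  holds
C7: b + c = 20 + 8 = 28  holds
C8: b * h = 20 * 11 = 220, not 217  fails
C9: e = 14, c = 8; 14 > 8  holds
C10: b = 20, but 20 is required to differ  fails
C11: h + a = 11 + 11 = 22  holds
C12: b = 20, c = 8; 20 ≥ 8 (want <)  fails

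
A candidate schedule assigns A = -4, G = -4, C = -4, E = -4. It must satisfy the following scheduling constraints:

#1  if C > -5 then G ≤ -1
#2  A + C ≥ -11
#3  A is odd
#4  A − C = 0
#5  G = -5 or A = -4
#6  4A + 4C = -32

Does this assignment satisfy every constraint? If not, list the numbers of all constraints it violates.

No — constraint 3 is not satisfied.

#1 C = -4 > -5, so we need G ≤ -1; G = -4 ≤ -1 — holds.
#2 A + C = -4 + (-4) = -8; -8 ≥ -11 — holds.
#3 A = -4 is even — fails.
#4 A − C = -4 − (-4) = 0 — holds.
#5 G = -4 ≠ -5, but A = -4 = -4 (second disjunct) — holds.
#6 4A + 4C = 4(-4) + 4(-4) = -32 — holds.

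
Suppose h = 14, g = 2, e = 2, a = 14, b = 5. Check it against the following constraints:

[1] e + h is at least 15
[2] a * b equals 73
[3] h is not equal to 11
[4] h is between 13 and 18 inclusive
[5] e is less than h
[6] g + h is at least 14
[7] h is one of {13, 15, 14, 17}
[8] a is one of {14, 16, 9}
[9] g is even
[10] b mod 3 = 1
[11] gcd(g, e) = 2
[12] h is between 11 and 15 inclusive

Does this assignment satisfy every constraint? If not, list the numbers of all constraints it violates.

The assignment fails constraints 2, 10.

[1] e + h = 2 + 14 = 16; 16 ≥ 15  ✓
[2] a * b = 14 * 5 = 70, not 73  ✗
[3] h = 14, and 14 ≠ 11  ✓
[4] h = 14 lies in [13, 18]  ✓
[5] e = 2, h = 14; 2 < 14  ✓
[6] g + h = 2 + 14 = 16; 16 ≥ 14  ✓
[7] h = 14 is in {13, 15, 14, 17}  ✓
[8] a = 14 is in {14, 16, 9}  ✓
[9] g = 2 is even  ✓
[10] 5 mod 3 = 2, not 1  ✗
[11] gcd(2, 2) = 2  ✓
[12] h = 14 lies in [11, 15]  ✓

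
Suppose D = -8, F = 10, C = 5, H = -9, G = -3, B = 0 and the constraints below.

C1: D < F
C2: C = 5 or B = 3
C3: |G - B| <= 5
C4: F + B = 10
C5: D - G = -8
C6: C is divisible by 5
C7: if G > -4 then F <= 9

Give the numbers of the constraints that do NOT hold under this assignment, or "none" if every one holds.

C1: D = -8, F = 10; -8 < 10 — holds.
C2: C = 5 = 5 (first disjunct) — holds.
C3: |-3 - 0| = 3; 3 ≤ 5 — holds.
C4: F + B = 10 + 0 = 10 — holds.
C5: D - G = -8 - (-3) = -5, not -8 — does not hold.
C6: 5 / 5 = 1, so 5 divides 5 — holds.
C7: G = -3 > -4, so we need F ≤ 9; but F = 10 > 9 — does not hold.

No — constraints 5 and 7 are not satisfied.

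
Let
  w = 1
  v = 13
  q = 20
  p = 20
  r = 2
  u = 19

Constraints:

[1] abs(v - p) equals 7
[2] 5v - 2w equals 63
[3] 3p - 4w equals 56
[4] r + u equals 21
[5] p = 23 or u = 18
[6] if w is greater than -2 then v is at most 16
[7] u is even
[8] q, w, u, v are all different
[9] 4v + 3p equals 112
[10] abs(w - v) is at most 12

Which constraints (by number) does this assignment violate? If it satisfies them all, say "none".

Constraints 5, 7 are violated.

[1] abs(13 - 20) = 7  ✔
[2] 5v - 2w = 5(13) - 2(1) = 63  ✔
[3] 3p - 4w = 3(20) - 4(1) = 56  ✔
[4] r + u = 2 + 19 = 21  ✔
[5] p = 20 ≠ 23 and u = 19 ≠ 18; both disjuncts false  ✘
[6] w = 1 > -2, so we need v ≤ 16; v = 13 ≤ 16  ✔
[7] u = 19 is odd  ✘
[8] values 20, 1, 19, 13 are pairwise distinct  ✔
[9] 4v + 3p = 4(13) + 3(20) = 112  ✔
[10] abs(1 - 13) = 12; 12 ≤ 12  ✔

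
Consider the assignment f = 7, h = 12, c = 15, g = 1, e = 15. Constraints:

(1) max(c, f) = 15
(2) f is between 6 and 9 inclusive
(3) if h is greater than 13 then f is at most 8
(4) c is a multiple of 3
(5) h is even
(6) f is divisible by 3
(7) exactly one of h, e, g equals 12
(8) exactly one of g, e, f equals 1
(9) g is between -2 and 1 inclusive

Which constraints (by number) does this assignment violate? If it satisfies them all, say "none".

(1) max(15, 7) = 15 — holds.
(2) f = 7 lies in [6, 9] — holds.
(3) h = 12, not > 13; antecedent false, conditional vacuously true — holds.
(4) 15 / 3 = 5, so 3 divides 15 — holds.
(5) h = 12 is even — holds.
(6) 7 = 3*2 + 1, so 3 does not divide 7 — fails.
(7) h=12, e=15, g=1; 1 of them equals 12 — holds.
(8) g=1, e=15, f=7; 1 of them equals 1 — holds.
(9) g = 1 lies in [-2, 1] — holds.

No — constraint 6 is not satisfied.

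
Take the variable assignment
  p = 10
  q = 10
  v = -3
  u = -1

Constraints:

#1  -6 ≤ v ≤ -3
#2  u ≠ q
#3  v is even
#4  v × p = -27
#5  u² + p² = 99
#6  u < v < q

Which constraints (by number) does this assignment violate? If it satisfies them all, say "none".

Violated: 3, 4, 5, and 6.

#1 v = -3 lies in [-6, -3] — satisfied.
#2 u = -1, q = 10; distinct — satisfied.
#3 v = -3 is odd — violated.
#4 v × p = -3 × 10 = -30, not -27 — violated.
#5 u² + p² = (-1)² + 10² = 1 + 100 = 101, not 99 — violated.
#6 values -1, -3, 10; u = -1 is not < v = -3 — violated.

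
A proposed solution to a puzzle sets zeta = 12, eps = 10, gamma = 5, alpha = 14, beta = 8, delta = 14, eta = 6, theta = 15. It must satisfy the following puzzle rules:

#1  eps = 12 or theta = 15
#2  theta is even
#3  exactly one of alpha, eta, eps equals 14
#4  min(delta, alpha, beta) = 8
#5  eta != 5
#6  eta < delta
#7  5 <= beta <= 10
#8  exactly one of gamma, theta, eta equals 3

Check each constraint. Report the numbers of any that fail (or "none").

#1 eps = 10 ≠ 12, but theta = 15 = 15 (second disjunct) — OK.
#2 theta = 15 is odd — violated.
#3 alpha=14, eta=6, eps=10; 1 of them equals 14 — OK.
#4 min(14, 14, 8) = 8 — OK.
#5 eta = 6, and 6 ≠ 5 — OK.
#6 eta = 6, delta = 14; 6 < 14 — OK.
#7 beta = 8 lies in [5, 10] — OK.
#8 gamma=5, theta=15, eta=6; 0 of them equal 3, not exactly one — violated.

Violated: 2 and 8.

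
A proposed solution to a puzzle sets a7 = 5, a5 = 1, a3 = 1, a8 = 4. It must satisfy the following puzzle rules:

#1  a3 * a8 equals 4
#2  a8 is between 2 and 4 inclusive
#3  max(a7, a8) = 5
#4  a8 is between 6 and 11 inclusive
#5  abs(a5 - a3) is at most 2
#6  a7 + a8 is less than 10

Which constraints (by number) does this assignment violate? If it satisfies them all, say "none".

#1 a3 * a8 = 1 * 4 = 4  true
#2 a8 = 4 lies in [2, 4]  true
#3 max(5, 4) = 5  true
#4 a8 = 4 is outside [6, 11]  false
#5 abs(1 - 1) = 0; 0 ≤ 2  true
#6 a7 + a8 = 5 + 4 = 9; 9 < 10  true

Constraint 4 is violated.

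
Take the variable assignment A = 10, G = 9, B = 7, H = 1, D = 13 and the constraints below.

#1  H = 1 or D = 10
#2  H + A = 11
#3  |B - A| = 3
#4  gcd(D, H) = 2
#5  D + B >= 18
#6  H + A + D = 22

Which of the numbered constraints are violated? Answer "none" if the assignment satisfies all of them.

Constraints 4, 6 do not hold.

#1 H = 1 = 1 (first disjunct)  ✔
#2 H + A = 1 + 10 = 11  ✔
#3 |7 - 10| = 3  ✔
#4 gcd(13, 1) = 1, not 2  ✘
#5 D + B = 13 + 7 = 20; 20 ≥ 18  ✔
#6 H + A + D = 1 + 10 + 13 = 24, not 22  ✘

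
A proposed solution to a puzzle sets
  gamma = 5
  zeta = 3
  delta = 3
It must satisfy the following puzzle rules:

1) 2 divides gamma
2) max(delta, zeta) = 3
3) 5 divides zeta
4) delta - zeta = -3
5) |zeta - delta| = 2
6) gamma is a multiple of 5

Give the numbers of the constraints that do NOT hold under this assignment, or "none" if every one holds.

Constraints 1, 3, 4, 5 do not hold.

1) 5 = 2*2 + 1, so 2 does not divide 5 — fails.
2) max(3, 3) = 3 — holds.
3) 3 = 5*0 + 3, so 5 does not divide 3 — fails.
4) delta - zeta = 3 - 3 = 0, not -3 — fails.
5) |3 - 3| = 0, not 2 — fails.
6) 5 / 5 = 1, so 5 divides 5 — holds.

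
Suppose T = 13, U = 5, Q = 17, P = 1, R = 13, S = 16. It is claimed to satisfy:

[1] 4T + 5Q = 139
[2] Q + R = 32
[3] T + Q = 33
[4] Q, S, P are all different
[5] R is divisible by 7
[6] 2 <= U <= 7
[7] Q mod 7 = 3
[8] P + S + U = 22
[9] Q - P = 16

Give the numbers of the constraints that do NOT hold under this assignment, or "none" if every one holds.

[1] 4T + 5Q = 4(13) + 5(17) = 137, not 139  FAIL
[2] Q + R = 17 + 13 = 30, not 32  FAIL
[3] T + Q = 13 + 17 = 30, not 33  FAIL
[4] values 17, 16, 1 are pairwise distinct  OK
[5] 13 = 7*1 + 6, so 7 does not divide 13  FAIL
[6] U = 5 lies in [2, 7]  OK
[7] 17 mod 7 = 3  OK
[8] P + S + U = 1 + 16 + 5 = 22  OK
[9] Q - P = 17 - 1 = 16  OK

Constraints 1, 2, 3, and 5 do not hold.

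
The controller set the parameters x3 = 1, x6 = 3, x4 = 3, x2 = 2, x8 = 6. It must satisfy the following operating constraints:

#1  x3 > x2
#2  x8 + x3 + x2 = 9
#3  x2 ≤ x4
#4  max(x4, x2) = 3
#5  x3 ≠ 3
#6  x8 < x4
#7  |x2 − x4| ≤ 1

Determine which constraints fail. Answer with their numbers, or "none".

The assignment fails constraints 1, 6.

#1 x3 = 1, x2 = 2; 1 ≤ 2 (want >)  false
#2 x8 + x3 + x2 = 6 + 1 + 2 = 9  true
#3 x2 = 2, x4 = 3; 2 ≤ 3  true
#4 max(3, 2) = 3  true
#5 x3 = 1, and 1 ≠ 3  true
#6 x8 = 6, x4 = 3; 6 ≥ 3 (want <)  false
#7 |2 − 3| = 1; 1 ≤ 1  true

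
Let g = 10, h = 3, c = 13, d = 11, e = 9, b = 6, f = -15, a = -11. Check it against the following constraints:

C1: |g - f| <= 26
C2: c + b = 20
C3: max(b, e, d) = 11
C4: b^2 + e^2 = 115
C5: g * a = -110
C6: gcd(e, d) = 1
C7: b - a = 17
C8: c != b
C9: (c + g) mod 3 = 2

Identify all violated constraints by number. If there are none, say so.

C1: |10 - (-15)| = 25; 25 ≤ 26 — holds.
C2: c + b = 13 + 6 = 19, not 20 — does not hold.
C3: max(6, 9, 11) = 11 — holds.
C4: b^2 + e^2 = 6^2 + 9^2 = 36 + 81 = 117, not 115 — does not hold.
C5: g * a = 10 * (-11) = -110 — holds.
C6: gcd(9, 11) = 1 — holds.
C7: b - a = 6 - (-11) = 17 — holds.
C8: c = 13, b = 6; distinct — holds.
C9: c + g = 23; 23 mod 3 = 2 — holds.

Violated: 2 and 4.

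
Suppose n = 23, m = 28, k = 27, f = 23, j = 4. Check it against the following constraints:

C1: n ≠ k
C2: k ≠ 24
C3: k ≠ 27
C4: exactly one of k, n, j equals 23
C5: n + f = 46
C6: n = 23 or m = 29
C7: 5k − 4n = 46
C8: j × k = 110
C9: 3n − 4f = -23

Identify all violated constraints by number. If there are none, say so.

C1: n = 23, k = 27; distinct — OK.
C2: k = 27, and 27 ≠ 24 — OK.
C3: k = 27, but 27 is required to differ — violated.
C4: k=27, n=23, j=4; 1 of them equals 23 — OK.
C5: n + f = 23 + 23 = 46 — OK.
C6: n = 23 = 23 (first disjunct) — OK.
C7: 5k − 4n = 5(27) − 4(23) = 43, not 46 — violated.
C8: j × k = 4 × 27 = 108, not 110 — violated.
C9: 3n − 4f = 3(23) − 4(23) = -23 — OK.

No — constraints 3, 7, 8 are not satisfied.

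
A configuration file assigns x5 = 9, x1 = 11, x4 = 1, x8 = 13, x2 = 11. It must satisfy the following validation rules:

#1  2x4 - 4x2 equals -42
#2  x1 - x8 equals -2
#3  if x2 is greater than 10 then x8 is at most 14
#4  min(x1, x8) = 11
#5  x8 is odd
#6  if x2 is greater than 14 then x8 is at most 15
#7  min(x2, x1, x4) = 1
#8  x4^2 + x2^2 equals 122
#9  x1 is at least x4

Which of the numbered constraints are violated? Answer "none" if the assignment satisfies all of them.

#1 2x4 - 4x2 = 2(1) - 4(11) = -42  true
#2 x1 - x8 = 11 - 13 = -2  true
#3 x2 = 11 > 10, so we need x8 ≤ 14; x8 = 13 ≤ 14  true
#4 min(11, 13) = 11  true
#5 x8 = 13 is odd  true
#6 x2 = 11, not > 14; antecedent false, conditional vacuously true  true
#7 min(11, 11, 1) = 1  true
#8 x4^2 + x2^2 = 1^2 + 11^2 = 1 + 121 = 122  true
#9 x1 = 11, x4 = 1; 11 ≥ 1  true

Yes — all constraints hold.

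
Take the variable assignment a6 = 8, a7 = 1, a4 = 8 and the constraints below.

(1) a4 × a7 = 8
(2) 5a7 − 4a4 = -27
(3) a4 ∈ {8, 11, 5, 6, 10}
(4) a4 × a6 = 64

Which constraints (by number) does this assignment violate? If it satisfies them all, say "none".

All constraints are satisfied.

(1) a4 × a7 = 8 × 1 = 8 — satisfied.
(2) 5a7 − 4a4 = 5(1) − 4(8) = -27 — satisfied.
(3) a4 = 8 is in {8, 11, 5, 6, 10} — satisfied.
(4) a4 × a6 = 8 × 8 = 64 — satisfied.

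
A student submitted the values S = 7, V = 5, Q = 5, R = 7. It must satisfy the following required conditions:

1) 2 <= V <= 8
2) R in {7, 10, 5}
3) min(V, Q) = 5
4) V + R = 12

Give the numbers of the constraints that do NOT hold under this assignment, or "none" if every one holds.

1) V = 5 lies in [2, 8] — holds.
2) R = 7 is in {7, 10, 5} — holds.
3) min(5, 5) = 5 — holds.
4) V + R = 5 + 7 = 12 — holds.

None — every constraint holds.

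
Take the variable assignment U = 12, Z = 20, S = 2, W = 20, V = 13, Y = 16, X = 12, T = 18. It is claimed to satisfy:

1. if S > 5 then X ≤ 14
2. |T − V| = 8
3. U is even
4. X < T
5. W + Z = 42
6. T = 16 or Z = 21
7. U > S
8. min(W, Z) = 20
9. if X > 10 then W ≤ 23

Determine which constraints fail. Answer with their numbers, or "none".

1. S = 2, not > 5; antecedent false, conditional vacuously true — OK.
2. |18 − 13| = 5, not 8 — violated.
3. U = 12 is even — OK.
4. X = 12, T = 18; 12 < 18 — OK.
5. W + Z = 20 + 20 = 40, not 42 — violated.
6. T = 18 ≠ 16 and Z = 20 ≠ 21; both disjuncts false — violated.
7. U = 12, S = 2; 12 > 2 — OK.
8. min(20, 20) = 20 — OK.
9. X = 12 > 10, so we need W ≤ 23; W = 20 ≤ 23 — OK.

Violated: 2, 5, 6.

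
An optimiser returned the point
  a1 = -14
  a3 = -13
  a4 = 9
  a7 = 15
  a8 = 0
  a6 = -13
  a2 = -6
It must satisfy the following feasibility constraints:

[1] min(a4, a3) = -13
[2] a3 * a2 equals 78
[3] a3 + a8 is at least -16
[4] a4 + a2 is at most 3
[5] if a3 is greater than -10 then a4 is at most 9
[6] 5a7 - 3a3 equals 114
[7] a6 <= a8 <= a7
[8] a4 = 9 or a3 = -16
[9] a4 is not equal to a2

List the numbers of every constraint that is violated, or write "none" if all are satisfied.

[1] min(9, -13) = -13  true
[2] a3 * a2 = -13 * (-6) = 78  true
[3] a3 + a8 = -13 + 0 = -13; -13 ≥ -16  true
[4] a4 + a2 = 9 + (-6) = 3; 3 ≤ 3  true
[5] a3 = -13, not > -10; antecedent false, conditional vacuously true  true
[6] 5a7 - 3a3 = 5(15) - 3(-13) = 114  true
[7] values -13 <= 0 <= 15  true
[8] a4 = 9 = 9 (first disjunct)  true
[9] a4 = 9, a2 = -6; distinct  true

No violations.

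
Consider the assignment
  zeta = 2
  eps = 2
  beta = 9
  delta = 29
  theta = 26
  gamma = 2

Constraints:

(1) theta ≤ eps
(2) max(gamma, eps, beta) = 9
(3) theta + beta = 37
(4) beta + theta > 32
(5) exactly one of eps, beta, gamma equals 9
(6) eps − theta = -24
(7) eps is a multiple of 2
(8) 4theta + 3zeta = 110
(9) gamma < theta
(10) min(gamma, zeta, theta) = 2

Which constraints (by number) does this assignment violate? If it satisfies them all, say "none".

(1) theta = 26, eps = 2; 26 > 2 (want ≤)  FAIL
(2) max(2, 2, 9) = 9  OK
(3) theta + beta = 26 + 9 = 35, not 37  FAIL
(4) beta + theta = 9 + 26 = 35; 35 > 32  OK
(5) eps=2, beta=9, gamma=2; 1 of them equals 9  OK
(6) eps − theta = 2 − 26 = -24  OK
(7) 2 / 2 = 1, so 2 divides 2  OK
(8) 4theta + 3zeta = 4(26) + 3(2) = 110  OK
(9) gamma = 2, theta = 26; 2 < 26  OK
(10) min(2, 2, 26) = 2  OK

The assignment fails constraints 1, 3.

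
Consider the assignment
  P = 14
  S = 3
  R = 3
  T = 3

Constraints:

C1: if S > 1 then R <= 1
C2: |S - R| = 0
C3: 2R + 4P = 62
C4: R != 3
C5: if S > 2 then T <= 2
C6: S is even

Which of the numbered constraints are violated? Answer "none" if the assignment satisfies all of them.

C1: S = 3 > 1, so we need R ≤ 1; but R = 3 > 1  ✗
C2: |3 - 3| = 0  ✓
C3: 2R + 4P = 2(3) + 4(14) = 62  ✓
C4: R = 3, but 3 is required to differ  ✗
C5: S = 3 > 2, so we need T ≤ 2; but T = 3 > 2  ✗
C6: S = 3 is odd  ✗

Constraints 1, 4, 5, and 6 are violated.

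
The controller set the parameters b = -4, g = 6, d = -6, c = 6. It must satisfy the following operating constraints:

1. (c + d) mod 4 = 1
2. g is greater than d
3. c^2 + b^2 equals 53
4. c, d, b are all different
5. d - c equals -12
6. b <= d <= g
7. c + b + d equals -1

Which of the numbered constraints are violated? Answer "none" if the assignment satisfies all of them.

1. c + d = 0; 0 mod 4 = 0, not 1 — violated.
2. g = 6, d = -6; 6 > -6 — OK.
3. c^2 + b^2 = 6^2 + (-4)^2 = 36 + 16 = 52, not 53 — violated.
4. values 6, -6, -4 are pairwise distinct — OK.
5. d - c = -6 - 6 = -12 — OK.
6. values -4, -6, 6; b = -4 is not <= d = -6 — violated.
7. c + b + d = 6 + (-4) + (-6) = -4, not -1 — violated.

Violated: 1, 3, 6, 7.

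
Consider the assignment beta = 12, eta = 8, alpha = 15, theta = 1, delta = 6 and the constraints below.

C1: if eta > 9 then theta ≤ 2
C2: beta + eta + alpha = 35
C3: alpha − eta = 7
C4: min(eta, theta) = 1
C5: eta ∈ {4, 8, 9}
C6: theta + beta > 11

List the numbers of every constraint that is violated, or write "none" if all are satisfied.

C1: eta = 8, not > 9; antecedent false, conditional vacuously true — holds.
C2: beta + eta + alpha = 12 + 8 + 15 = 35 — holds.
C3: alpha − eta = 15 − 8 = 7 — holds.
C4: min(8, 1) = 1 — holds.
C5: eta = 8 is in {4, 8, 9} — holds.
C6: theta + beta = 1 + 12 = 13; 13 > 11 — holds.

None — every constraint holds.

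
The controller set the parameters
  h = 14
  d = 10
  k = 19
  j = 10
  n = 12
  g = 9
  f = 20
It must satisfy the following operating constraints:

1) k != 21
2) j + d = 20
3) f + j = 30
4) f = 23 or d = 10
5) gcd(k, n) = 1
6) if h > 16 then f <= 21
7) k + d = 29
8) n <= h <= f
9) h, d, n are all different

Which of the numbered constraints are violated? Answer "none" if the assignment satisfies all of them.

1) k = 19, and 19 ≠ 21 — holds.
2) j + d = 10 + 10 = 20 — holds.
3) f + j = 20 + 10 = 30 — holds.
4) f = 20 ≠ 23, but d = 10 = 10 (second disjunct) — holds.
5) gcd(19, 12) = 1 — holds.
6) h = 14, not > 16; antecedent false, conditional vacuously true — holds.
7) k + d = 19 + 10 = 29 — holds.
8) values 12 <= 14 <= 20 — holds.
9) values 14, 10, 12 are pairwise distinct — holds.

All constraints are satisfied.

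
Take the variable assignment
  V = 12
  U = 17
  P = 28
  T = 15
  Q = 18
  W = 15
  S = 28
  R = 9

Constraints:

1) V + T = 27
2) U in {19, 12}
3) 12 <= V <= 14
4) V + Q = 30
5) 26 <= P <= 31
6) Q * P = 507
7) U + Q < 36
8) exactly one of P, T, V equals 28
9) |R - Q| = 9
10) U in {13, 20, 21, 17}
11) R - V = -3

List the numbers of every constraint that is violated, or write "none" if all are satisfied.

1) V + T = 12 + 15 = 27  ✔
2) U = 17 is not in {19, 12}  ✘
3) V = 12 lies in [12, 14]  ✔
4) V + Q = 12 + 18 = 30  ✔
5) P = 28 lies in [26, 31]  ✔
6) Q * P = 18 * 28 = 504, not 507  ✘
7) U + Q = 17 + 18 = 35; 35 < 36  ✔
8) P=28, T=15, V=12; 1 of them equals 28  ✔
9) |9 - 18| = 9  ✔
10) U = 17 is in {13, 20, 21, 17}  ✔
11) R - V = 9 - 12 = -3  ✔

Constraints 2 and 6 are violated.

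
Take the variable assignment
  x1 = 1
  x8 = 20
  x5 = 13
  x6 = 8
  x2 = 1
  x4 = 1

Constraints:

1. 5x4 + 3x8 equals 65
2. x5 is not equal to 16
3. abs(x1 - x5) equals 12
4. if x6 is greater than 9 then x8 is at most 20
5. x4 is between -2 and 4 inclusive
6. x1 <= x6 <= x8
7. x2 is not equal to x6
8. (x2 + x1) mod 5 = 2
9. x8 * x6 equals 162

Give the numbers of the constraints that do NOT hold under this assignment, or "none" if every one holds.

1. 5x4 + 3x8 = 5(1) + 3(20) = 65  OK
2. x5 = 13, and 13 ≠ 16  OK
3. abs(1 - 13) = 12  OK
4. x6 = 8, not > 9; antecedent false, conditional vacuously true  OK
5. x4 = 1 lies in [-2, 4]  OK
6. values 1 <= 8 <= 20  OK
7. x2 = 1, x6 = 8; distinct  OK
8. x2 + x1 = 2; 2 mod 5 = 2  OK
9. x8 * x6 = 20 * 8 = 160, not 162  FAIL

No — constraint 9 is not satisfied.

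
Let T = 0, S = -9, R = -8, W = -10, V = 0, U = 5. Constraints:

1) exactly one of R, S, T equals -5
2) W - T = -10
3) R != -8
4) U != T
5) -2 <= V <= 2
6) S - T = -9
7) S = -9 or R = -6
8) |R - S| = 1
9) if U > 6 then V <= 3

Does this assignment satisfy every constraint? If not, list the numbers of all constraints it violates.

Violated: 1 and 3.

1) R=-8, S=-9, T=0; 0 of them equal -5, not exactly one — violated.
2) W - T = -10 - 0 = -10 — satisfied.
3) R = -8, but -8 is required to differ — violated.
4) U = 5, T = 0; distinct — satisfied.
5) V = 0 lies in [-2, 2] — satisfied.
6) S - T = -9 - 0 = -9 — satisfied.
7) S = -9 = -9 (first disjunct) — satisfied.
8) |-8 - (-9)| = 1 — satisfied.
9) U = 5, not > 6; antecedent false, conditional vacuously true — satisfied.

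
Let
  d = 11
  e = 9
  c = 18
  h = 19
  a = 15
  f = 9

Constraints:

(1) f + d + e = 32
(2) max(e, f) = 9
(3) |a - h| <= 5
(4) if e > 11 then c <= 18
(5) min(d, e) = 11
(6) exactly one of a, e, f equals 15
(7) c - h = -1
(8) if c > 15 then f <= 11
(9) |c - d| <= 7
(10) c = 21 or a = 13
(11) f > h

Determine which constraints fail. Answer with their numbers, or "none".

(1) f + d + e = 9 + 11 + 9 = 29, not 32  fails
(2) max(9, 9) = 9  holds
(3) |15 - 19| = 4; 4 ≤ 5  holds
(4) e = 9, not > 11; antecedent false, conditional vacuously true  holds
(5) min(11, 9) = 9, not 11  fails
(6) a=15, e=9, f=9; 1 of them equals 15  holds
(7) c - h = 18 - 19 = -1  holds
(8) c = 18 > 15, so we need f ≤ 11; f = 9 ≤ 11  holds
(9) |18 - 11| = 7; 7 ≤ 7  holds
(10) c = 18 ≠ 21 and a = 15 ≠ 13; both disjuncts false  fails
(11) f = 9, h = 19; 9 ≤ 19 (want >)  fails

Constraints 1, 5, 10, 11 are violated.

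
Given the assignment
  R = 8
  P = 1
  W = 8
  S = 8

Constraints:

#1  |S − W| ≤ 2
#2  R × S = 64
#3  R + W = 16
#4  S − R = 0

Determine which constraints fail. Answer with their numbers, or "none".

No violations.

#1 |8 − 8| = 0; 0 ≤ 2 — OK.
#2 R × S = 8 × 8 = 64 — OK.
#3 R + W = 8 + 8 = 16 — OK.
#4 S − R = 8 − 8 = 0 — OK.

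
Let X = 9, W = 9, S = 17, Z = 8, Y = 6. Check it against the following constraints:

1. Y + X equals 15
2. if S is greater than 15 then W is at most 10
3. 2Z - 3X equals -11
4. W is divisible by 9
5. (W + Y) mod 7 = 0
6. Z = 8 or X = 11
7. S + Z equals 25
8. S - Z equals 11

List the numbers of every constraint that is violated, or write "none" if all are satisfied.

1. Y + X = 6 + 9 = 15  OK
2. S = 17 > 15, so we need W ≤ 10; W = 9 ≤ 10  OK
3. 2Z - 3X = 2(8) - 3(9) = -11  OK
4. 9 / 9 = 1, so 9 divides 9  OK
5. W + Y = 15; 15 mod 7 = 1, not 0  FAIL
6. Z = 8 = 8 (first disjunct)  OK
7. S + Z = 17 + 8 = 25  OK
8. S - Z = 17 - 8 = 9, not 11  FAIL

Violated: 5 and 8.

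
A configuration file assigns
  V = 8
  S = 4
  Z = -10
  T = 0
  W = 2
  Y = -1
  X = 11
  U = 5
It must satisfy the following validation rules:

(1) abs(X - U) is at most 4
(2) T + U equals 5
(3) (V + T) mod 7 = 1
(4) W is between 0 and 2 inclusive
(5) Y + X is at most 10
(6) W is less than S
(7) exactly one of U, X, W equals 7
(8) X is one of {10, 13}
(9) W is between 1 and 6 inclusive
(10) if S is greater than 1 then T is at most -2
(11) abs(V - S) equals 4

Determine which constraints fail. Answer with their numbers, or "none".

Constraints 1, 7, 8, 10 do not hold.

(1) abs(11 - 5) = 6; 6 > 4, exceeds bound 4  ✗
(2) T + U = 0 + 5 = 5  ✓
(3) V + T = 8; 8 mod 7 = 1  ✓
(4) W = 2 lies in [0, 2]  ✓
(5) Y + X = -1 + 11 = 10; 10 ≤ 10  ✓
(6) W = 2, S = 4; 2 < 4  ✓
(7) U=5, X=11, W=2; 0 of them equal 7, not exactly one  ✗
(8) X = 11 is not in {10, 13}  ✗
(9) W = 2 lies in [1, 6]  ✓
(10) S = 4 > 1, so we need T ≤ -2; but T = 0 > -2  ✗
(11) abs(8 - 4) = 4  ✓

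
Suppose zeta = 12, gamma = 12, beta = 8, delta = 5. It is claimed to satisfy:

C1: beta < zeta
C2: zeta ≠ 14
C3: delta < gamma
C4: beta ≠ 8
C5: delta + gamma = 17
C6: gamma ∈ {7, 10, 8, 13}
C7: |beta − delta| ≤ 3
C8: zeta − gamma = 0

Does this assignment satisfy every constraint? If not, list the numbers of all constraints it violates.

Violated: 4, 6.

C1: beta = 8, zeta = 12; 8 < 12  holds
C2: zeta = 12, and 12 ≠ 14  holds
C3: delta = 5, gamma = 12; 5 < 12  holds
C4: beta = 8, but 8 is required to differ  fails
C5: delta + gamma = 5 + 12 = 17  holds
C6: gamma = 12 is not in {7, 10, 8, 13}  fails
C7: |8 − 5| = 3; 3 ≤ 3  holds
C8: zeta − gamma = 12 − 12 = 0  holds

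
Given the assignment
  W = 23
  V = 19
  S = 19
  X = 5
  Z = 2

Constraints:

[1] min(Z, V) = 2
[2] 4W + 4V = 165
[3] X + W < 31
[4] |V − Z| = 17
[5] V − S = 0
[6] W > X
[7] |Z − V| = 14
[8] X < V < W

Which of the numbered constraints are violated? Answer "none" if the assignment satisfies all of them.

The assignment fails constraints 2 and 7.

[1] min(2, 19) = 2 — satisfied.
[2] 4W + 4V = 4(23) + 4(19) = 168, not 165 — violated.
[3] X + W = 5 + 23 = 28; 28 < 31 — satisfied.
[4] |19 − 2| = 17 — satisfied.
[5] V − S = 19 − 19 = 0 — satisfied.
[6] W = 23, X = 5; 23 > 5 — satisfied.
[7] |2 − 19| = 17, not 14 — violated.
[8] values 5 < 19 < 23 — satisfied.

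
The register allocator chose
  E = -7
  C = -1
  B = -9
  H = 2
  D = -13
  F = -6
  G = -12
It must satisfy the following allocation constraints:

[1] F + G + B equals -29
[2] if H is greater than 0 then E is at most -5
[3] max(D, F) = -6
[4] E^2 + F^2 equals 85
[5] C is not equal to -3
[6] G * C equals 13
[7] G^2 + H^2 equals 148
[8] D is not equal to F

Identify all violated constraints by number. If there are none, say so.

Violated: 1, 6.

[1] F + G + B = -6 + (-12) + (-9) = -27, not -29 — violated.
[2] H = 2 > 0, so we need E ≤ -5; E = -7 ≤ -5 — OK.
[3] max(-13, -6) = -6 — OK.
[4] E^2 + F^2 = (-7)^2 + (-6)^2 = 49 + 36 = 85 — OK.
[5] C = -1, and -1 ≠ -3 — OK.
[6] G * C = -12 * (-1) = 12, not 13 — violated.
[7] G^2 + H^2 = (-12)^2 + 2^2 = 144 + 4 = 148 — OK.
[8] D = -13, F = -6; distinct — OK.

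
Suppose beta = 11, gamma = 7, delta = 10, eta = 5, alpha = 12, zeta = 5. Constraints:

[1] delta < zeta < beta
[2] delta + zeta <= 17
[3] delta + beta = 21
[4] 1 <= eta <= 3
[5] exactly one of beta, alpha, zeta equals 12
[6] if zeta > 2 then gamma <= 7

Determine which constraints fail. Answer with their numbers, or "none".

[1] values 10, 5, 11; delta = 10 is not < zeta = 5 — violated.
[2] delta + zeta = 10 + 5 = 15; 15 ≤ 17 — satisfied.
[3] delta + beta = 10 + 11 = 21 — satisfied.
[4] eta = 5 is outside [1, 3] — violated.
[5] beta=11, alpha=12, zeta=5; 1 of them equals 12 — satisfied.
[6] zeta = 5 > 2, so we need gamma ≤ 7; gamma = 7 ≤ 7 — satisfied.

Constraints 1, 4 do not hold.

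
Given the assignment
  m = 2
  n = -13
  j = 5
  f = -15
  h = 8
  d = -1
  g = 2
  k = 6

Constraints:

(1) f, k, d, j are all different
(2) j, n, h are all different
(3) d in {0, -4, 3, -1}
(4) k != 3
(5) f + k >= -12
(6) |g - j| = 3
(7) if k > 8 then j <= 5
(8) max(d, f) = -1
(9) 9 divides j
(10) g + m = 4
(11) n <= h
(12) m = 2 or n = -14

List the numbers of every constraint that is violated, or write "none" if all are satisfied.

(1) values -15, 6, -1, 5 are pairwise distinct — holds.
(2) values 5, -13, 8 are pairwise distinct — holds.
(3) d = -1 is in {0, -4, 3, -1} — holds.
(4) k = 6, and 6 ≠ 3 — holds.
(5) f + k = -15 + 6 = -9; -9 ≥ -12 — holds.
(6) |2 - 5| = 3 — holds.
(7) k = 6, not > 8; antecedent false, conditional vacuously true — holds.
(8) max(-1, -15) = -1 — holds.
(9) 5 = 9*0 + 5, so 9 does not divide 5 — does not hold.
(10) g + m = 2 + 2 = 4 — holds.
(11) n = -13, h = 8; -13 ≤ 8 — holds.
(12) m = 2 = 2 (first disjunct) — holds.

Violated: 9.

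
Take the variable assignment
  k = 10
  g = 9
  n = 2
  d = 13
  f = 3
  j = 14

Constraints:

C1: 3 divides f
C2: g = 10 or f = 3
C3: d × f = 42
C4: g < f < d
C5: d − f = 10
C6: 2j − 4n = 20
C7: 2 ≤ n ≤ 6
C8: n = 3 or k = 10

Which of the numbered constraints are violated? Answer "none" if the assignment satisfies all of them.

Constraints 3 and 4 do not hold.

C1: 3 / 3 = 1, so 3 divides 3 — holds.
C2: g = 9 ≠ 10, but f = 3 = 3 (second disjunct) — holds.
C3: d × f = 13 × 3 = 39, not 42 — fails.
C4: values 9, 3, 13; g = 9 is not < f = 3 — fails.
C5: d − f = 13 − 3 = 10 — holds.
C6: 2j − 4n = 2(14) − 4(2) = 20 — holds.
C7: n = 2 lies in [2, 6] — holds.
C8: n = 2 ≠ 3, but k = 10 = 10 (second disjunct) — holds.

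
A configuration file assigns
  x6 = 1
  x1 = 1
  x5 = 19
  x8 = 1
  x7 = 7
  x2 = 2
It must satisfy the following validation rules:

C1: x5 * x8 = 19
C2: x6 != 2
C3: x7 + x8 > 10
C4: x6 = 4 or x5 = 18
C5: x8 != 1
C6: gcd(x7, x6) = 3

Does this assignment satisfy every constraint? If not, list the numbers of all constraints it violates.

Constraints 3, 4, 5, 6 are violated.

C1: x5 * x8 = 19 * 1 = 19  true
C2: x6 = 1, and 1 ≠ 2  true
C3: x7 + x8 = 7 + 1 = 8; 8 ≤ 10, bound 10 not met  false
C4: x6 = 1 ≠ 4 and x5 = 19 ≠ 18; both disjuncts false  false
C5: x8 = 1, but 1 is required to differ  false
C6: gcd(7, 1) = 1, not 3  false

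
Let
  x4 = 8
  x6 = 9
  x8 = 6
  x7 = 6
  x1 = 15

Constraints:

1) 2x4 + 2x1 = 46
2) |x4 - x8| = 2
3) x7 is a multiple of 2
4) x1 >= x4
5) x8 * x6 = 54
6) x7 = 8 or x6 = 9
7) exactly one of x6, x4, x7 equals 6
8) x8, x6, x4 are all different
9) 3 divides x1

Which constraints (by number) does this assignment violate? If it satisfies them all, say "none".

1) 2x4 + 2x1 = 2(8) + 2(15) = 46  ✔
2) |8 - 6| = 2  ✔
3) 6 / 2 = 3, so 2 divides 6  ✔
4) x1 = 15, x4 = 8; 15 ≥ 8  ✔
5) x8 * x6 = 6 * 9 = 54  ✔
6) x7 = 6 ≠ 8, but x6 = 9 = 9 (second disjunct)  ✔
7) x6=9, x4=8, x7=6; 1 of them equals 6  ✔
8) values 6, 9, 8 are pairwise distinct  ✔
9) 15 / 3 = 5, so 3 divides 15  ✔

None — every constraint holds.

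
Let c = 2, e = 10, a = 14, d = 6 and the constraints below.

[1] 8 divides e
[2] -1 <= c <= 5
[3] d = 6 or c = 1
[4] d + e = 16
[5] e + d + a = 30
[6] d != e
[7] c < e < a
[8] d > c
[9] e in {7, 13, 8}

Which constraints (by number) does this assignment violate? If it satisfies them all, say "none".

Constraints 1, 9 do not hold.

[1] 10 = 8*1 + 2, so 8 does not divide 10  ✗
[2] c = 2 lies in [-1, 5]  ✓
[3] d = 6 = 6 (first disjunct)  ✓
[4] d + e = 6 + 10 = 16  ✓
[5] e + d + a = 10 + 6 + 14 = 30  ✓
[6] d = 6, e = 10; distinct  ✓
[7] values 2 < 10 < 14  ✓
[8] d = 6, c = 2; 6 > 2  ✓
[9] e = 10 is not in {7, 13, 8}  ✗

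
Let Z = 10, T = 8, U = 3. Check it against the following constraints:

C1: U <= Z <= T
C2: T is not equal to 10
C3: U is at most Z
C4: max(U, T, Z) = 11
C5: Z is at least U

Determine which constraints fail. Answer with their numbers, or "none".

No — constraints 1 and 4 are not satisfied.

C1: values 3, 10, 8; Z = 10 is not <= T = 8 — violated.
C2: T = 8, and 8 ≠ 10 — satisfied.
C3: U = 3, Z = 10; 3 ≤ 10 — satisfied.
C4: max(3, 8, 10) = 10, not 11 — violated.
C5: Z = 10, U = 3; 10 ≥ 3 — satisfied.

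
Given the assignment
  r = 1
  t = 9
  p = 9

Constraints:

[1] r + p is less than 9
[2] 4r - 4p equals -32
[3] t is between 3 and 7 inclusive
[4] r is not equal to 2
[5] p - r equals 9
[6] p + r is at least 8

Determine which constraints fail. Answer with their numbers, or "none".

[1] r + p = 1 + 9 = 10; 10 ≥ 9, bound 9 not met  fails
[2] 4r - 4p = 4(1) - 4(9) = -32  holds
[3] t = 9 is outside [3, 7]  fails
[4] r = 1, and 1 ≠ 2  holds
[5] p - r = 9 - 1 = 8, not 9  fails
[6] p + r = 9 + 1 = 10; 10 ≥ 8  holds

No — constraints 1, 3, 5 are not satisfied.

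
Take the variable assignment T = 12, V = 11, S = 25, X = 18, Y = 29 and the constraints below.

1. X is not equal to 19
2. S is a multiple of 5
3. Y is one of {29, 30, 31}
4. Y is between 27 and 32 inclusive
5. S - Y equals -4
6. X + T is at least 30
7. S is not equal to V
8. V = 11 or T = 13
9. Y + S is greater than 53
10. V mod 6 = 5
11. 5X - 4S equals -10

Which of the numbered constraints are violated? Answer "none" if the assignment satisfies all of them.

The assignment satisfies every constraint.

1. X = 18, and 18 ≠ 19 — OK.
2. 25 / 5 = 5, so 5 divides 25 — OK.
3. Y = 29 is in {29, 30, 31} — OK.
4. Y = 29 lies in [27, 32] — OK.
5. S - Y = 25 - 29 = -4 — OK.
6. X + T = 18 + 12 = 30; 30 ≥ 30 — OK.
7. S = 25, V = 11; distinct — OK.
8. V = 11 = 11 (first disjunct) — OK.
9. Y + S = 29 + 25 = 54; 54 > 53 — OK.
10. 11 mod 6 = 5 — OK.
11. 5X - 4S = 5(18) - 4(25) = -10 — OK.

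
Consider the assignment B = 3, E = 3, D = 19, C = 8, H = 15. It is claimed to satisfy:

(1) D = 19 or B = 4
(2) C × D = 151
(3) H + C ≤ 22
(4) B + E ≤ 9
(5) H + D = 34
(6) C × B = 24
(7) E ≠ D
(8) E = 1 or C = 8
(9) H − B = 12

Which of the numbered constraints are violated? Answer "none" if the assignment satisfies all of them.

Constraints 2 and 3 do not hold.

(1) D = 19 = 19 (first disjunct) — holds.
(2) C × D = 8 × 19 = 152, not 151 — does not hold.
(3) H + C = 15 + 8 = 23; 23 > 22, bound 22 not met — does not hold.
(4) B + E = 3 + 3 = 6; 6 ≤ 9 — holds.
(5) H + D = 15 + 19 = 34 — holds.
(6) C × B = 8 × 3 = 24 — holds.
(7) E = 3, D = 19; distinct — holds.
(8) E = 3 ≠ 1, but C = 8 = 8 (second disjunct) — holds.
(9) H − B = 15 − 3 = 12 — holds.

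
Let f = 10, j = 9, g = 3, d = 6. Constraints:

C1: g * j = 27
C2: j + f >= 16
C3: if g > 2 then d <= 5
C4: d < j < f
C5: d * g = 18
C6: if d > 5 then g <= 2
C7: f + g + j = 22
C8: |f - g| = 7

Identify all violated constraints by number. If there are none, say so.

C1: g * j = 3 * 9 = 27 — holds.
C2: j + f = 9 + 10 = 19; 19 ≥ 16 — holds.
C3: g = 3 > 2, so we need d ≤ 5; but d = 6 > 5 — does not hold.
C4: values 6 < 9 < 10 — holds.
C5: d * g = 6 * 3 = 18 — holds.
C6: d = 6 > 5, so we need g ≤ 2; but g = 3 > 2 — does not hold.
C7: f + g + j = 10 + 3 + 9 = 22 — holds.
C8: |10 - 3| = 7 — holds.

Constraints 3 and 6 do not hold.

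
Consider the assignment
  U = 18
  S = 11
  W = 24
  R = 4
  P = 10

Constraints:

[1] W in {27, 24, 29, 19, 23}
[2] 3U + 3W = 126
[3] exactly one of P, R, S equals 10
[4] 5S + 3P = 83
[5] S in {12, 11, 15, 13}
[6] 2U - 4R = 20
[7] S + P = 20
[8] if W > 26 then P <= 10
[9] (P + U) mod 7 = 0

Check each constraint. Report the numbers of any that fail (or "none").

[1] W = 24 is in {27, 24, 29, 19, 23} — satisfied.
[2] 3U + 3W = 3(18) + 3(24) = 126 — satisfied.
[3] P=10, R=4, S=11; 1 of them equals 10 — satisfied.
[4] 5S + 3P = 5(11) + 3(10) = 85, not 83 — violated.
[5] S = 11 is in {12, 11, 15, 13} — satisfied.
[6] 2U - 4R = 2(18) - 4(4) = 20 — satisfied.
[7] S + P = 11 + 10 = 21, not 20 — violated.
[8] W = 24, not > 26; antecedent false, conditional vacuously true — satisfied.
[9] P + U = 28; 28 mod 7 = 0 — satisfied.

Constraints 4, 7 do not hold.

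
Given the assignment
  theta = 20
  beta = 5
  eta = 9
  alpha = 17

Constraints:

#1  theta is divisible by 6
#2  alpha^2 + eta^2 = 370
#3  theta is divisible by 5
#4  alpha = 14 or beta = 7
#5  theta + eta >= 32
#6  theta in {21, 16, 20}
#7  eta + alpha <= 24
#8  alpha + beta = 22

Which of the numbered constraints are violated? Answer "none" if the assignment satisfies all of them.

#1 20 = 6*3 + 2, so 6 does not divide 20 — violated.
#2 alpha^2 + eta^2 = 17^2 + 9^2 = 289 + 81 = 370 — OK.
#3 20 / 5 = 4, so 5 divides 20 — OK.
#4 alpha = 17 ≠ 14 and beta = 5 ≠ 7; both disjuncts false — violated.
#5 theta + eta = 20 + 9 = 29; 29 < 32, bound 32 not met — violated.
#6 theta = 20 is in {21, 16, 20} — OK.
#7 eta + alpha = 9 + 17 = 26; 26 > 24, bound 24 not met — violated.
#8 alpha + beta = 17 + 5 = 22 — OK.

No — constraints 1, 4, 5, and 7 are not satisfied.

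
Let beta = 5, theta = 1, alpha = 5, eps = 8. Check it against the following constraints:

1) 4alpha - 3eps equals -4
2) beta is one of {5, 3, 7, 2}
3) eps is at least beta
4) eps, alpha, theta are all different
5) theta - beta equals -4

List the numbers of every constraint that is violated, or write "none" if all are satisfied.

1) 4alpha - 3eps = 4(5) - 3(8) = -4  OK
2) beta = 5 is in {5, 3, 7, 2}  OK
3) eps = 8, beta = 5; 8 ≥ 5  OK
4) values 8, 5, 1 are pairwise distinct  OK
5) theta - beta = 1 - 5 = -4  OK

No violations.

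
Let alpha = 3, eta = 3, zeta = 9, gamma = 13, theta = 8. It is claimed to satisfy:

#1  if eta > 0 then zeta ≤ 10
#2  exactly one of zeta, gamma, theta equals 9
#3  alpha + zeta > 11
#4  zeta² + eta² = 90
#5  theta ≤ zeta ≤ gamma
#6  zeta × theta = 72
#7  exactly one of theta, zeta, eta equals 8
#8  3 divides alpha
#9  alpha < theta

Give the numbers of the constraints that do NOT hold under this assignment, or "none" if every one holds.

#1 eta = 3 > 0, so we need zeta ≤ 10; zeta = 9 ≤ 10 — holds.
#2 zeta=9, gamma=13, theta=8; 1 of them equals 9 — holds.
#3 alpha + zeta = 3 + 9 = 12; 12 > 11 — holds.
#4 zeta² + eta² = 9² + 3² = 81 + 9 = 90 — holds.
#5 values 8 ≤ 9 ≤ 13 — holds.
#6 zeta × theta = 9 × 8 = 72 — holds.
#7 theta=8, zeta=9, eta=3; 1 of them equals 8 — holds.
#8 3 / 3 = 1, so 3 divides 3 — holds.
#9 alpha = 3, theta = 8; 3 < 8 — holds.

The assignment satisfies every constraint.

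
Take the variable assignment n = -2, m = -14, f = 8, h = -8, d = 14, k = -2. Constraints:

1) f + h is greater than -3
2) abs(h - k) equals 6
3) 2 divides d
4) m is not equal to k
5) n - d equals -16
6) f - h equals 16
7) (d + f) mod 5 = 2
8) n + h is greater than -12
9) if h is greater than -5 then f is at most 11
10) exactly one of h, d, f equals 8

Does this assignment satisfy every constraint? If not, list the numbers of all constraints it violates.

1) f + h = 8 + (-8) = 0; 0 > -3  OK
2) abs(-8 - (-2)) = 6  OK
3) 14 / 2 = 7, so 2 divides 14  OK
4) m = -14, k = -2; distinct  OK
5) n - d = -2 - 14 = -16  OK
6) f - h = 8 - (-8) = 16  OK
7) d + f = 22; 22 mod 5 = 2  OK
8) n + h = -2 + (-8) = -10; -10 > -12  OK
9) h = -8, not > -5; antecedent false, conditional vacuously true  OK
10) h=-8, d=14, f=8; 1 of them equals 8  OK

No violations.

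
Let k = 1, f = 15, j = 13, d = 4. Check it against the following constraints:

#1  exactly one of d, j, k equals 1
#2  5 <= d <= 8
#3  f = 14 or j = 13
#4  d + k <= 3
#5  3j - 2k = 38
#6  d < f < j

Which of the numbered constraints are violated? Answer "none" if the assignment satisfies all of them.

Violated: 2, 4, 5, and 6.

#1 d=4, j=13, k=1; 1 of them equals 1 — holds.
#2 d = 4 is outside [5, 8] — does not hold.
#3 f = 15 ≠ 14, but j = 13 = 13 (second disjunct) — holds.
#4 d + k = 4 + 1 = 5; 5 > 3, bound 3 not met — does not hold.
#5 3j - 2k = 3(13) - 2(1) = 37, not 38 — does not hold.
#6 values 4, 15, 13; f = 15 is not < j = 13 — does not hold.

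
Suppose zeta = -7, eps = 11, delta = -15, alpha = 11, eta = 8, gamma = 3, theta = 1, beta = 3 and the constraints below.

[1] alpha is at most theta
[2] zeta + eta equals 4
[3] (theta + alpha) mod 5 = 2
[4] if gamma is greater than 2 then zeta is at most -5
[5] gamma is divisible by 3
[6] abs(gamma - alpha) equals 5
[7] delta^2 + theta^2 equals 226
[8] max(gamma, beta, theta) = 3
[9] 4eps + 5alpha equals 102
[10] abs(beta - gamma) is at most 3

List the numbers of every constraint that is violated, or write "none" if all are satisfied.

Violated: 1, 2, 6, and 9.

[1] alpha = 11, theta = 1; 11 > 1 (want ≤) — does not hold.
[2] zeta + eta = -7 + 8 = 1, not 4 — does not hold.
[3] theta + alpha = 12; 12 mod 5 = 2 — holds.
[4] gamma = 3 > 2, so we need zeta ≤ -5; zeta = -7 ≤ -5 — holds.
[5] 3 / 3 = 1, so 3 divides 3 — holds.
[6] abs(3 - 11) = 8, not 5 — does not hold.
[7] delta^2 + theta^2 = (-15)^2 + 1^2 = 225 + 1 = 226 — holds.
[8] max(3, 3, 1) = 3 — holds.
[9] 4eps + 5alpha = 4(11) + 5(11) = 99, not 102 — does not hold.
[10] abs(3 - 3) = 0; 0 ≤ 3 — holds.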